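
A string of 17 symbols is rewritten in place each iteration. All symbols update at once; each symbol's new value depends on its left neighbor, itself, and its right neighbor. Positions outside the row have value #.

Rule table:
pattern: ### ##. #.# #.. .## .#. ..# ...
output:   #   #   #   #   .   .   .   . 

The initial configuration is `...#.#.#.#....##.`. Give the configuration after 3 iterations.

###...#.#.#.#....

iteration 1: #...#.#.#.#....##
iteration 2: ##...#.#.#.#....#
iteration 3: ###...#.#.#.#....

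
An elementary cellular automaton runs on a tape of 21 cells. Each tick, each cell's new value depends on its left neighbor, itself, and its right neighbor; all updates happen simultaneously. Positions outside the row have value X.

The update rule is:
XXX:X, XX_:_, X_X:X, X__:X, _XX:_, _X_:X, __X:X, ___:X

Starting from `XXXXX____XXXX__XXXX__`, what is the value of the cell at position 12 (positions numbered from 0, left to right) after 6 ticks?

X

tick 1: XXXX_XXXX_XX_XX_XX_XX
tick 2: XXX_X_XX_X__X__X__X_X
tick 3: XX_XXX__XXXXXXXXXXXX_
tick 4: X_X_X_XX_XXXXXXXXXX_X
tick 5: _XXXXX__X_XXXXXXXX_X_
tick 6: X_XXX_XXXX_XXXXXX_XXX
position 12 holds X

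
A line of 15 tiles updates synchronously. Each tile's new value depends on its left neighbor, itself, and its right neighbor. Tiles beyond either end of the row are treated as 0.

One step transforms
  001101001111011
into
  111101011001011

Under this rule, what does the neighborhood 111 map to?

At position 9 the neighborhood is 111; the next row has 0 there.

0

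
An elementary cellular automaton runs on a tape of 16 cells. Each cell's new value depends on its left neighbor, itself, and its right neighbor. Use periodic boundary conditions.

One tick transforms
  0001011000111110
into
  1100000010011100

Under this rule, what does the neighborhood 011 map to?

0

At position 5 the neighborhood is 011; the next row has 0 there.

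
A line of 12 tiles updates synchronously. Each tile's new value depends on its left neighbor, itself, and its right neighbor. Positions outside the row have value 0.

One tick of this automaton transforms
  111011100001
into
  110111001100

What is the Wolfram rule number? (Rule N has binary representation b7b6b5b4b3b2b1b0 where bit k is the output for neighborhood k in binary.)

position 1: 111 → 1  (bit 7 = 1)
position 2: 110 → 0  (bit 6 = 0)
position 3: 101 → 1  (bit 5 = 1)
position 7: 100 → 0  (bit 4 = 0)
position 0: 011 → 1  (bit 3 = 1)
position 11: 010 → 0  (bit 2 = 0)
position 10: 001 → 0  (bit 1 = 0)
position 8: 000 → 1  (bit 0 = 1)
bits b7..b0 = 10101001 = 169

169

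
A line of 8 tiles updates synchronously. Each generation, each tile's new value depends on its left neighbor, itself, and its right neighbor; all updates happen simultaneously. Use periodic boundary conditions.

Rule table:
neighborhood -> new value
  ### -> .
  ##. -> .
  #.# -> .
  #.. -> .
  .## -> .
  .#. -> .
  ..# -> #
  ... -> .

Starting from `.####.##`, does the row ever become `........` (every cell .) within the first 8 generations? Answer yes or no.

generation 1: ........
all cells are . at generation 1

yes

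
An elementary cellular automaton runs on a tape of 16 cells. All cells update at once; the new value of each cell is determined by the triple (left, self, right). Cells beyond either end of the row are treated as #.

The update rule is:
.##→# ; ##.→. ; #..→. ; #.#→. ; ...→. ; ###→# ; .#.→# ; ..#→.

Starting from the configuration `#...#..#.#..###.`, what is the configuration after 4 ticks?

....#..#.#..##..
....#..#.#..#...
....#..#.#..#...  (fixed point — unchanged through tick 4)

....#..#.#..#...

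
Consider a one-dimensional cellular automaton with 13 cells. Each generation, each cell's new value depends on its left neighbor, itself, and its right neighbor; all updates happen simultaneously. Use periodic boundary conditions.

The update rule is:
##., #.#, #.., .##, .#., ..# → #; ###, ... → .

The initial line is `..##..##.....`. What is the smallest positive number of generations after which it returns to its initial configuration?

14

.########....
##......##...
###....####.#
..##..##..###
###########.#
..........###
#........##.#
##......#####
.##....##....
####..####...
#..####..##.#
####..#######
...####......
..##..##.....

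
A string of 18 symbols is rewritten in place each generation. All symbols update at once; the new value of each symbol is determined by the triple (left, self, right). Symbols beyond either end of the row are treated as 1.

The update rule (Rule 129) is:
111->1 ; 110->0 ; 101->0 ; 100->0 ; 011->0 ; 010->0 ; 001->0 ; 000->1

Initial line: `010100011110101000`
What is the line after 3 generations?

001001111100110010

000001001100000010
011100000001111000
001001111100110010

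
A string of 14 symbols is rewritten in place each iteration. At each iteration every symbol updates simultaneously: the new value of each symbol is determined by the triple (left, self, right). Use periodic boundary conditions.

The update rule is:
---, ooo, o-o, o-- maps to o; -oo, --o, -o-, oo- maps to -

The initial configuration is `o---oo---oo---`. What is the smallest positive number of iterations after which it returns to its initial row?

28

-oo---oo---oo-
---oo---oo---o
oo---oo---oo--
--oo---oo---o-
o---oo---oo--o
-oo---oo---o--
---oo---oo--oo
oo---oo---o---
--oo---oo--oo-
o---oo---o---o
-oo---oo--oo--
---oo---o---oo
oo---oo--oo---
--oo---o---oo-
o---oo--oo---o
-oo---o---oo--
---oo--oo---oo
oo---o---oo---
--oo--oo---oo-
o---o---oo---o
-oo--oo---oo--
---o---oo---oo
oo--oo---oo---
--o---oo---oo-
o--oo---oo---o
-o---oo---oo--
--oo---oo---oo
o---oo---oo---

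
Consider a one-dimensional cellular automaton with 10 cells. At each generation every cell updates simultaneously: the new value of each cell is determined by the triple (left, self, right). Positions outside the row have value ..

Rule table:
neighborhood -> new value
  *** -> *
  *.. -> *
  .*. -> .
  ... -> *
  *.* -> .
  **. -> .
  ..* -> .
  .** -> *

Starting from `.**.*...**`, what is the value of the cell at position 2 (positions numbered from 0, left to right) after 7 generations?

.*...**.*.
..**.*...*
*.*...**..
...**.*.**
**.*....*.
*...***..*
.**.**.*..
position 2 holds *

*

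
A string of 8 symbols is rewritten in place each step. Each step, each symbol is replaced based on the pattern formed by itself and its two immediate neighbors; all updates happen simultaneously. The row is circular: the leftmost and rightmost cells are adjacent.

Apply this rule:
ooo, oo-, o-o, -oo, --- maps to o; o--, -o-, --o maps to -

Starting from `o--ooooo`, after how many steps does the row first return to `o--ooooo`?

step 1: o--ooooo

1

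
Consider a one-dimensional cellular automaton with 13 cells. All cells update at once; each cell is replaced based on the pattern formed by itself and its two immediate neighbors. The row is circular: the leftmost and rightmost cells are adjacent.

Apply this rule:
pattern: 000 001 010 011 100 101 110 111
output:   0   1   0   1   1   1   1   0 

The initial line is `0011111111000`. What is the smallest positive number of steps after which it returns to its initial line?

step 1: 0110000001100
step 2: 1111000011110
step 3: 1001100110011
step 4: 1111111111110
step 5: 1000000000011
step 6: 1100000000110
step 7: 1110000001111
step 8: 0011000011000
step 9: 0111100111100
step 10: 1100111100110
step 11: 1111100111111
step 12: 0000111100000
step 13: 0001100110000
step 14: 0011111111000

14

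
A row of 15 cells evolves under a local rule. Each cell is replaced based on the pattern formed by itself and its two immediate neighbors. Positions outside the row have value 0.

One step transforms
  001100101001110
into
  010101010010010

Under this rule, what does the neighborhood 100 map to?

At position 4 the neighborhood is 100; the next row has 0 there.

0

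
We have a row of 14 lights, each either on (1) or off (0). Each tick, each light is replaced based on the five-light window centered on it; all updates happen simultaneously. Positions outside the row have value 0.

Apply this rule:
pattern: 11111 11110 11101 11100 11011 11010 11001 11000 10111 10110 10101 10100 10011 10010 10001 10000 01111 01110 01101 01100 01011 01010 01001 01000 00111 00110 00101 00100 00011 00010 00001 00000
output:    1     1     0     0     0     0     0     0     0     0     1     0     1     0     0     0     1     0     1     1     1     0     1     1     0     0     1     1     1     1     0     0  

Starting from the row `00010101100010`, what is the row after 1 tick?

00110110100111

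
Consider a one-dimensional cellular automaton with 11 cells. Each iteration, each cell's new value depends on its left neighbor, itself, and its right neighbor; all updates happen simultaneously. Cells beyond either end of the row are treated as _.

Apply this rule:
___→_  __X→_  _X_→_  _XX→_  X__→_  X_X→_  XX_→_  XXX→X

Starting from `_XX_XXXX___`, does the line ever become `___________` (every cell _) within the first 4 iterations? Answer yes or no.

iteration 1: _____XX____
iteration 2: ___________
all cells are _ at iteration 2

yes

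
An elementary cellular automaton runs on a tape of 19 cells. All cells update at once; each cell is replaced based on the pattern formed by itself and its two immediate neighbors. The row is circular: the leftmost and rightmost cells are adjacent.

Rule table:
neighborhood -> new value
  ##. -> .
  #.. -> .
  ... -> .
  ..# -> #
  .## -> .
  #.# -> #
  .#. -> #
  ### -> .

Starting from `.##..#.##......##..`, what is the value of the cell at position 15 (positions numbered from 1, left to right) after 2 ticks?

#...###.......#....
#..#.........##...#
position 15 holds #

#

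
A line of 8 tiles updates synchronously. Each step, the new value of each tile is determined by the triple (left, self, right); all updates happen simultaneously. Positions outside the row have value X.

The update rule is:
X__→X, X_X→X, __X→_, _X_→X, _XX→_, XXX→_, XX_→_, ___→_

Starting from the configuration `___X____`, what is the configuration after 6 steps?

_X___X__

X__XX___
_X___X__
XXX__XX_
___X___X
X__XX___  (repeats step 1; period 4)
step 6: _X___X__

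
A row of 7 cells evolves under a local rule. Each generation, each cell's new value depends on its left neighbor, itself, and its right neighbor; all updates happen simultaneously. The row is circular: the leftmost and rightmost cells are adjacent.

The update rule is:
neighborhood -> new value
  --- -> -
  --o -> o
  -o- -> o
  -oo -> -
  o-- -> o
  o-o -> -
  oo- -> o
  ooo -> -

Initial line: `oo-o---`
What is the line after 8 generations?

ooo---o

-o-oo-o
-o--o-o
-oooo-o
----o-o
o--oo-o
ooo-o--
--o-ooo
ooo---o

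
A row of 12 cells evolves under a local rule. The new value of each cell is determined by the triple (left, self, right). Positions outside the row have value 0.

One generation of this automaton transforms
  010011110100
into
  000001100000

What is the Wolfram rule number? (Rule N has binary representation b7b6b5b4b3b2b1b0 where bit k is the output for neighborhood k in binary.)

128

position 5: 111 → 1  (bit 7 = 1)
position 7: 110 → 0  (bit 6 = 0)
position 8: 101 → 0  (bit 5 = 0)
position 2: 100 → 0  (bit 4 = 0)
position 4: 011 → 0  (bit 3 = 0)
position 1: 010 → 0  (bit 2 = 0)
position 0: 001 → 0  (bit 1 = 0)
position 11: 000 → 0  (bit 0 = 0)
bits b7..b0 = 10000000 = 128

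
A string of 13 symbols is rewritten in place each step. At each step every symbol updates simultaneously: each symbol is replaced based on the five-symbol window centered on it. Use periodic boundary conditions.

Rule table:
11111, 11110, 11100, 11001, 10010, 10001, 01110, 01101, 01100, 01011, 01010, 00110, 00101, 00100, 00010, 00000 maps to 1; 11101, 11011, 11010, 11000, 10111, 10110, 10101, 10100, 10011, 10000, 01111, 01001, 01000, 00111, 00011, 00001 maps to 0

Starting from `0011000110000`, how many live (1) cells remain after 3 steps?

7

0011010110011
1011001011011
0001111101001
count of 1: 7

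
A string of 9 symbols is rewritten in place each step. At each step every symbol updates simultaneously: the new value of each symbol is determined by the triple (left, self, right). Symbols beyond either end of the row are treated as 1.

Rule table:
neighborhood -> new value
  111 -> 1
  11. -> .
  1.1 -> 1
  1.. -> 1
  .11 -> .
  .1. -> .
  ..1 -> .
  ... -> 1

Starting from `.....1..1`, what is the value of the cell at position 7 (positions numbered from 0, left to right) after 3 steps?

1111..1..
111.1..1.
11.1.1..1
position 7 holds .

.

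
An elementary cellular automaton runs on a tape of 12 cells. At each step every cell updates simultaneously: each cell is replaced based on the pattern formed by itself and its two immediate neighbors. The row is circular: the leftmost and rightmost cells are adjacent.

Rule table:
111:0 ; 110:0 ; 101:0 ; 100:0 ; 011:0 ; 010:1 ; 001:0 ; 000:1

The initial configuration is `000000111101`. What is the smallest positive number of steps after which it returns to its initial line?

011110000001
000000111101

2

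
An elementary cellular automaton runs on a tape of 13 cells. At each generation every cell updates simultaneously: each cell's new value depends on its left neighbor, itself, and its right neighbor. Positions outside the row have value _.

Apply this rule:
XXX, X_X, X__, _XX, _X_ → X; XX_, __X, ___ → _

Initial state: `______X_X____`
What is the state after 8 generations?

______X_XX_XX

______XXXX___
______XXX_X__
______XX_XXX_
______X_XXX_X
______XXXX_XX
______XXX_XX_
______XX_XX_X
______X_XX_XX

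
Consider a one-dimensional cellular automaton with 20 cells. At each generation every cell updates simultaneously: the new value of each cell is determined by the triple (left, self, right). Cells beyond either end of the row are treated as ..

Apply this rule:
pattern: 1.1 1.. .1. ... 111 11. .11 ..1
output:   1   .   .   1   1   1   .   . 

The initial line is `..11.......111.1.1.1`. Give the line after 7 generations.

.....11..1.11..1..1.

1..1.11111..111.1.1.
....1.1111...111.1..
111..1.111.1..111..1
.11...1.111....11...
..1.1..1.11.11..1.11
1..1....1.11.1...1.1
.....11..1.11..1..1.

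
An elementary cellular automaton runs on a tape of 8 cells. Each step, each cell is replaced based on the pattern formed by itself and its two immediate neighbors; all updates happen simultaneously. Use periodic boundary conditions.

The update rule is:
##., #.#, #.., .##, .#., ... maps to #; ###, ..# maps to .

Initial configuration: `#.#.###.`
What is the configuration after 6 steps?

#####.##
....###.
###.#.##
..#####.
#.#...##
#####.#.

#####.#.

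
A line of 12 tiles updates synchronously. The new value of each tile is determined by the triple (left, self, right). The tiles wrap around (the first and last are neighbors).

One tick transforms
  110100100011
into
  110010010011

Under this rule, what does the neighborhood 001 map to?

0

At position 5 the neighborhood is 001; the next row has 0 there.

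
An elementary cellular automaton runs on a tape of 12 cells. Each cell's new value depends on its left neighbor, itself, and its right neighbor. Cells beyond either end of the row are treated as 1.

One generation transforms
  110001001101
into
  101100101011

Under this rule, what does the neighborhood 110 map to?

0

At position 1 the neighborhood is 110; the next row has 0 there.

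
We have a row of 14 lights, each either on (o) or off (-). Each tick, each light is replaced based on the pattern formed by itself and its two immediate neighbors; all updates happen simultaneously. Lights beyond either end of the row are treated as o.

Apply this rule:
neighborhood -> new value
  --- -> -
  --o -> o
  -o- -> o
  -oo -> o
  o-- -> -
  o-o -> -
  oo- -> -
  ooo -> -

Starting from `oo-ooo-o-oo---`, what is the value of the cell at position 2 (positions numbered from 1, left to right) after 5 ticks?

o

tick 1: ---o---o-o---o
tick 2: --oo--oo-o--oo
tick 3: -oo--oo--o-oo-
tick 4: -o--oo--oo-o--
tick 5: -o-oo--oo--o-o
position 2 holds o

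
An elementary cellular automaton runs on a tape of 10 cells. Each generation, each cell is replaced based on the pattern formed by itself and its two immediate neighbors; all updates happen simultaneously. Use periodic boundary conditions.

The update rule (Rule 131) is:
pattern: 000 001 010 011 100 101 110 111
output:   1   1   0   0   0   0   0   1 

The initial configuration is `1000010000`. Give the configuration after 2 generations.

generation 1: 0011100111
generation 2: 0101001010

0101001010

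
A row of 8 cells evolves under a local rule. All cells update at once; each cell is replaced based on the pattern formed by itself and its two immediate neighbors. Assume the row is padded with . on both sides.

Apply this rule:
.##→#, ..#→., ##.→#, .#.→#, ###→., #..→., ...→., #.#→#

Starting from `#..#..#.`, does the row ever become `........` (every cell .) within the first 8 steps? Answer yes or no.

#..#..#.  (fixed point — unchanged through step 8)
step 8 is #..#..#., still not uniform .

no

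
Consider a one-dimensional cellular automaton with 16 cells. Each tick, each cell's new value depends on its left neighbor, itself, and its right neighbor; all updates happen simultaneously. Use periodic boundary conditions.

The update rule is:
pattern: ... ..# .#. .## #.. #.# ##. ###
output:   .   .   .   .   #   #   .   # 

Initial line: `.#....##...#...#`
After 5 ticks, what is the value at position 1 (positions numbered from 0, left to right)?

tick 1: #.#.....#...#...
tick 2: .#.#.....#...#..
tick 3: ..#.#.....#...#.
tick 4: ...#.#.....#...#
tick 5: #...#.#.....#...
position 1 holds .

.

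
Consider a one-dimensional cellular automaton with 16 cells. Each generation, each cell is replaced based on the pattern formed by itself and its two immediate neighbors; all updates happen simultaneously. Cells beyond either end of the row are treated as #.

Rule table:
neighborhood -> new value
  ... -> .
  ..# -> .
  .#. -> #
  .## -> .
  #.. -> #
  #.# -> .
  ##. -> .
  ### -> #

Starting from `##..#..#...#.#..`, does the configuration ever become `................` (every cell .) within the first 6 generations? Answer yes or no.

no

#.#.##.##..#.##.
..#......#.#....
#.##.....#.##...
....#....#...#..
#...##...##..##.
.#....#....#....
generation 6 is .#....#....#...., still not uniform .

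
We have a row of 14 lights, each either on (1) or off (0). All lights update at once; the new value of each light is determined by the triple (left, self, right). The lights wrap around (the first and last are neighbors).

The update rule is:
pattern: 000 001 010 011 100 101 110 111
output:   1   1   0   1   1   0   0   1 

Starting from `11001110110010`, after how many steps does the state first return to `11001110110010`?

10111100101100
00111011001011
11110010110010
11101100101100
11001011001011
10110010110011
00101100101111
11001011001110
10110010111100
00101100111011
11001011110010
10110011101100
00101111001011
11001110110010

14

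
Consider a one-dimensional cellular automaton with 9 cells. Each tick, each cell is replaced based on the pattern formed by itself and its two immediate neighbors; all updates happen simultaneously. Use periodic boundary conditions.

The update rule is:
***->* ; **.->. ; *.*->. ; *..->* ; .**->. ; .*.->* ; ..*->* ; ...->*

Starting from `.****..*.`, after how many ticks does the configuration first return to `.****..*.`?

*.**.****
......***
******.*.
.****..*.

4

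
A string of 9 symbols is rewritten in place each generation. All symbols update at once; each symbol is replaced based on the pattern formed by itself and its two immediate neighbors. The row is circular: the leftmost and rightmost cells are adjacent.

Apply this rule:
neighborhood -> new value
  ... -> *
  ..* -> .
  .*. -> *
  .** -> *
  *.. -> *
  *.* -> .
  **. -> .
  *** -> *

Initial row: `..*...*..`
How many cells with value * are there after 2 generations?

5

generation 1: *.***.***
generation 2: ..**..***
count of *: 5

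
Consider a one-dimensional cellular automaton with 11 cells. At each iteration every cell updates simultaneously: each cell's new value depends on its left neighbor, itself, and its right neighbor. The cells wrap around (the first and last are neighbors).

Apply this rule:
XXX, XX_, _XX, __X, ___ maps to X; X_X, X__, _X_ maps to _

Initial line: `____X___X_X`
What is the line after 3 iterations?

_XXX__XX___
XXXX_XXX_XX
XXXX_XXX_XX

XXXX_XXX_XX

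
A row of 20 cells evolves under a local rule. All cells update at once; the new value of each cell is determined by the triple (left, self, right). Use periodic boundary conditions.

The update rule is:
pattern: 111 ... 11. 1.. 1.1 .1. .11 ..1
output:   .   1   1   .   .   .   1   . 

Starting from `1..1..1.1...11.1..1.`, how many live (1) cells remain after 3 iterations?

5

..........1.11......
111111111...11.11111
........1.1.11.1....
count of 1: 5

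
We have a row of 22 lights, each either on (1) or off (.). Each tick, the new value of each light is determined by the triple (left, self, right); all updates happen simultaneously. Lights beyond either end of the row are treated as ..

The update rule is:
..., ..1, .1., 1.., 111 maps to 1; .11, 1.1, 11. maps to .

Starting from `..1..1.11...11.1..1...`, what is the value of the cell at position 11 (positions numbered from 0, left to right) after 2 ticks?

.

111111...111...1111111
.1111.111.1.111.11111.
position 11 holds .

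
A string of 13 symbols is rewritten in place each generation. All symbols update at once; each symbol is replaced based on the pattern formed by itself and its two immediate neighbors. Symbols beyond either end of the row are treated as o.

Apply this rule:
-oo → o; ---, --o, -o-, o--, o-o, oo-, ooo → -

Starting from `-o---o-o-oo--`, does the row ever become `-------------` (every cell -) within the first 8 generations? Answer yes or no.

generation 1: ---------o---
generation 2: -------------
all cells are - at generation 2

yes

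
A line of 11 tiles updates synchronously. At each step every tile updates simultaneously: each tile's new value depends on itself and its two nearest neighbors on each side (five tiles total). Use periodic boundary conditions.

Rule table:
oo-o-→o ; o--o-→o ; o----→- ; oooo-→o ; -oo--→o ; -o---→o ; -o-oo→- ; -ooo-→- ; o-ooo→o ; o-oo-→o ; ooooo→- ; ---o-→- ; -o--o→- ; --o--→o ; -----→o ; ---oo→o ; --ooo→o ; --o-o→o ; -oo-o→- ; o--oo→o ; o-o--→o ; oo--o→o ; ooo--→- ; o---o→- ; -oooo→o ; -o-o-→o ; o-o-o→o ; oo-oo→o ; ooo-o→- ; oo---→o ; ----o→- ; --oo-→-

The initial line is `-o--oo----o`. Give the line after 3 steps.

oo--oo--ooo

step 1: oo-o-oo---o
step 2: --oo-ooo-oo
step 3: oo--oo--ooo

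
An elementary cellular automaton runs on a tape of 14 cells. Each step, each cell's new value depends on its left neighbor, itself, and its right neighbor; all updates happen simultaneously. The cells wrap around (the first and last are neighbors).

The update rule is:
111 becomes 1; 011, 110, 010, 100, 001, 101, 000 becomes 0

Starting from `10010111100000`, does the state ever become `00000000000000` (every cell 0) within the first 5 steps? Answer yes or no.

yes

00000011000000
00000000000000
all cells are 0 at step 2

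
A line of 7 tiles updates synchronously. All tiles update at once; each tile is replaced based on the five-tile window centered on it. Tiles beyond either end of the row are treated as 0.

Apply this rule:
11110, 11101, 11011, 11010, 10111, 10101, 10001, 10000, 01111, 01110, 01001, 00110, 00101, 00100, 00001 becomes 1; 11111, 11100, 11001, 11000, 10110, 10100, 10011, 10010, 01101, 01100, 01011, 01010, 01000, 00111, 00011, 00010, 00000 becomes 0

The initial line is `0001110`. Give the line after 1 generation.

0100100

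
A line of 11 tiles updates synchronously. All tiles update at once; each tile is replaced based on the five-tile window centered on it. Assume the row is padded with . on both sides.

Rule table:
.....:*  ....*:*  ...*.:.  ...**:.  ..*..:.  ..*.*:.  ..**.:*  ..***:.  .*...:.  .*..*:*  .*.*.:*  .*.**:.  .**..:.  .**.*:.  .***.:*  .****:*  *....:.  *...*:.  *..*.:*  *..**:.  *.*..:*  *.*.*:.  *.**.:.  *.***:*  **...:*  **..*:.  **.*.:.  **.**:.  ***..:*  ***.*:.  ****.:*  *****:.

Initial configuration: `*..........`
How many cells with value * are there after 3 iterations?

iteration 1: ...********
iteration 2: **..*....**
iteration 3: *..*...*.*.
count of *: 4

4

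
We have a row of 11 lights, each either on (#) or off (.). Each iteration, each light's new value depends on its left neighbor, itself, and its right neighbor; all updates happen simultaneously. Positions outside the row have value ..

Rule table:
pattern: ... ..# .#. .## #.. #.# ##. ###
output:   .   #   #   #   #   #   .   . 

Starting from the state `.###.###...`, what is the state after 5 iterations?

##..##..#..
#.###.####.
###..##...#
#..###.#.##
####..####.

####..####.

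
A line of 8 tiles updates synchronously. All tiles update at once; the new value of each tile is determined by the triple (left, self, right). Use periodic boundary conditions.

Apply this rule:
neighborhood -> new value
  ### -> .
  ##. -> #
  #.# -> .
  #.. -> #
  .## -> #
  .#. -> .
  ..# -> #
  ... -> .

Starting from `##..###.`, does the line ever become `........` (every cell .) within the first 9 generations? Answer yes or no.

yes

generation 1: #####.#.
generation 2: #...#...
generation 3: .#.#.#.#
generation 4: ........
all cells are . at generation 4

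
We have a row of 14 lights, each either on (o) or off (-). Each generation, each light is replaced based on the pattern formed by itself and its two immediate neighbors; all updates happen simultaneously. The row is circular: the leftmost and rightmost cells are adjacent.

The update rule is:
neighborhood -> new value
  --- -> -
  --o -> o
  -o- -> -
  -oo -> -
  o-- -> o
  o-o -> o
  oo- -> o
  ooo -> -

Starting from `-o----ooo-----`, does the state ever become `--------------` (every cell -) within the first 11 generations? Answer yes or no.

o-o--o--oo----
-o-oo-oo-oo--o
o-o-oo-oo-ooo-
-o-o-oo-oo--oo
o-o-o-oo-ooo-o
oo-o-o-oo--oo-
-oo-o-o-ooo-oo
o-oo-o-o--oo-o
oo-oo-o-oo-oo-
-oo-oo-o-oo-oo
o-oo-oo-o-oo-o
generation 11 is o-oo-oo-o-oo-o, still not uniform -

no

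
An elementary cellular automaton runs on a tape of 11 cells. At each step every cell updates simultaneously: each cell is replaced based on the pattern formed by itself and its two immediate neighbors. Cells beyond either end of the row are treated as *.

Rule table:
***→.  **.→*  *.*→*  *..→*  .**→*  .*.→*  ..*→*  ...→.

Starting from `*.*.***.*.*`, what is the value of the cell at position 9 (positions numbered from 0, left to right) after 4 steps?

*

*****.*****
....***....
*..**.**..*
***********
position 9 holds *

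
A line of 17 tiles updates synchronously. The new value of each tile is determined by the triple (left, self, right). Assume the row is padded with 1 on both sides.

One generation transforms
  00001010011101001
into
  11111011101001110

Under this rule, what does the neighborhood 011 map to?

0

At position 9 the neighborhood is 011; the next row has 0 there.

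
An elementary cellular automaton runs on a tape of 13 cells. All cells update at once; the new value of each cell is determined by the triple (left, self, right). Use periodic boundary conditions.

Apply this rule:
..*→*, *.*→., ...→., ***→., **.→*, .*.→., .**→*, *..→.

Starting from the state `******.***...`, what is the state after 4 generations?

*....*.*.*..*
*...*......**
*..*......**.
..*......***.

..*......***.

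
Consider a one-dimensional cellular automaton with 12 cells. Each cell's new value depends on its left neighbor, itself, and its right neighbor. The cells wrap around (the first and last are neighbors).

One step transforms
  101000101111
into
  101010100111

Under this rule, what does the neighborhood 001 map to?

At position 5 the neighborhood is 001; the next row has 0 there.

0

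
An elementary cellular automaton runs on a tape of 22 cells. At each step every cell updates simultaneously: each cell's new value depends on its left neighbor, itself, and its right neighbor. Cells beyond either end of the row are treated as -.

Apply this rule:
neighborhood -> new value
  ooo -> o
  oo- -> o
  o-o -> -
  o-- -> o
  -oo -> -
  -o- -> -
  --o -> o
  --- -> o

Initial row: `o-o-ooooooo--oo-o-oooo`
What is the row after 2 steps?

-----oooooooo-o----ooo
ooooo-ooooooo--oooo-oo

ooooo-ooooooo--oooo-oo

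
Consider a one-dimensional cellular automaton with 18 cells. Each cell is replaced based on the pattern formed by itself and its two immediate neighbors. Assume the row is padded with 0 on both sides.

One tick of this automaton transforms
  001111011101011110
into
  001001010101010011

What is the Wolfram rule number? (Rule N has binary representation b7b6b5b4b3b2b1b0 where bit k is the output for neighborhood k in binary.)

92

position 3: 111 → 0  (bit 7 = 0)
position 5: 110 → 1  (bit 6 = 1)
position 6: 101 → 0  (bit 5 = 0)
position 17: 100 → 1  (bit 4 = 1)
position 2: 011 → 1  (bit 3 = 1)
position 11: 010 → 1  (bit 2 = 1)
position 1: 001 → 0  (bit 1 = 0)
position 0: 000 → 0  (bit 0 = 0)
bits b7..b0 = 01011100 = 92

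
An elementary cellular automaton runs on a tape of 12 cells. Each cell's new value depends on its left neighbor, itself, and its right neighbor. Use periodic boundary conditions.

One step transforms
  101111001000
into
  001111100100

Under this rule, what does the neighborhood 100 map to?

1

At position 6 the neighborhood is 100; the next row has 1 there.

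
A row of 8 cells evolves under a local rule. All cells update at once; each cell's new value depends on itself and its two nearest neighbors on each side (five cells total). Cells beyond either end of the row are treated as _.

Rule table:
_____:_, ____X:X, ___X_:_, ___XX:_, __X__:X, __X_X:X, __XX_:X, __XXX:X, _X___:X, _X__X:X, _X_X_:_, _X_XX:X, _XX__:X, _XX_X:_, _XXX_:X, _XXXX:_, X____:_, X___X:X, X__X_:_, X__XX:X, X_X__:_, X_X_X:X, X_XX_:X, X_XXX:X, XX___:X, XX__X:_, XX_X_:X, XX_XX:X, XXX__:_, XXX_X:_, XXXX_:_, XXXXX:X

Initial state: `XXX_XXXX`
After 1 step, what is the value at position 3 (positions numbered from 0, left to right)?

step 1: XX_XX___
position 3 holds X

X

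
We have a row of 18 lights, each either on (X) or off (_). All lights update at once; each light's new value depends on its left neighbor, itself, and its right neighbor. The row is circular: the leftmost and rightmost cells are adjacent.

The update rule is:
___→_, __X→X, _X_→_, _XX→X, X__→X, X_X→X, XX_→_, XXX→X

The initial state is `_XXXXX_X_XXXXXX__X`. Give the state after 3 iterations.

XXX_X_XXXXXX_XX_XX

iteration 1: XXXXX_X_XXXXXX_XX_
iteration 2: XXXX_X_XXXXXX_XX_X
iteration 3: XXX_X_XXXXXX_XX_XX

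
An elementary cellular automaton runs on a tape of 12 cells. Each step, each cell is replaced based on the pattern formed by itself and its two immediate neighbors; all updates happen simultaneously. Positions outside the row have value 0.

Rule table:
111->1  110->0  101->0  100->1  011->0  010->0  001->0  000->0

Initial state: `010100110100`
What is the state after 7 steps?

000010000010
000001000001
000000100000
000000010000
000000001000
000000000100
000000000010

000000000010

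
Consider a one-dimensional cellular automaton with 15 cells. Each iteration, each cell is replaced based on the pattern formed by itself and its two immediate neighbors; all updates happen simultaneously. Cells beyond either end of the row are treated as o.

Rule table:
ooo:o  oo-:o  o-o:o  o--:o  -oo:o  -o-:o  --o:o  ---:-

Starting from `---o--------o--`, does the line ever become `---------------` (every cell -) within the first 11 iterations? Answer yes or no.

no

iteration 1: o-ooo------oooo
iteration 2: oooooo----ooooo
iteration 3: ooooooo--oooooo
iteration 4: ooooooooooooooo
iteration 5: ooooooooooooooo  (fixed point — unchanged through iteration 11)
iteration 11 is ooooooooooooooo, still not uniform -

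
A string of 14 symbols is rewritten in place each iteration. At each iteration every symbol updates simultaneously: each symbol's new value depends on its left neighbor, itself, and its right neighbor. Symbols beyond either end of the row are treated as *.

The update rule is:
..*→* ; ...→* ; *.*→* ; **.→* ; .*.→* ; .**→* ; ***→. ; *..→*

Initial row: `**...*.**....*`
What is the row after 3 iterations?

.*************
**............
.*************

.*************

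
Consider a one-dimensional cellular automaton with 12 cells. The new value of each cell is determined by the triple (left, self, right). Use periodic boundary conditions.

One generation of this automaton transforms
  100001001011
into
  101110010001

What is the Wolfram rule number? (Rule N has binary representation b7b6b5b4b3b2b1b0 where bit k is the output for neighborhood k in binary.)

position 11: 111 → 1  (bit 7 = 1)
position 0: 110 → 1  (bit 6 = 1)
position 9: 101 → 0  (bit 5 = 0)
position 1: 100 → 0  (bit 4 = 0)
position 10: 011 → 0  (bit 3 = 0)
position 5: 010 → 0  (bit 2 = 0)
position 4: 001 → 1  (bit 1 = 1)
position 2: 000 → 1  (bit 0 = 1)
bits b7..b0 = 11000011 = 195

195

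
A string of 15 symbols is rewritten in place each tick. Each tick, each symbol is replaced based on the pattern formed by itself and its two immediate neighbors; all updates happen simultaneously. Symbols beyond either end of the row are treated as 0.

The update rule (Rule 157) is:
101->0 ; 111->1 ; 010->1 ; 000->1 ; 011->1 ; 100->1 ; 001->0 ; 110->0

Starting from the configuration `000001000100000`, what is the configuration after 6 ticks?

100101010100101

111101110111111
111001100111110
110101010111101
100101010111001
110101010110101
100101010100101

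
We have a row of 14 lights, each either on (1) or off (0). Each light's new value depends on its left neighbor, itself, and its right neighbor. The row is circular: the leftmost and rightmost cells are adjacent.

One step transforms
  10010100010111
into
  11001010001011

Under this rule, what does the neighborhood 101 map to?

At position 4 the neighborhood is 101; the next row has 1 there.

1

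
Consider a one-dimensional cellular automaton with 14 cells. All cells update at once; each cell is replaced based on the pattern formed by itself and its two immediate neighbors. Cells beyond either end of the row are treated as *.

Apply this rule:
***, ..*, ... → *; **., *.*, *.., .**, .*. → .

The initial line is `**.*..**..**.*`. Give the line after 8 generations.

...**..*..**.*

*....*...*....
..***..**..***
.*.*..*...*.**
.....*..**...*
.****..*...**.
..**..*..**...
.*...*..*...**
...**..*..**.*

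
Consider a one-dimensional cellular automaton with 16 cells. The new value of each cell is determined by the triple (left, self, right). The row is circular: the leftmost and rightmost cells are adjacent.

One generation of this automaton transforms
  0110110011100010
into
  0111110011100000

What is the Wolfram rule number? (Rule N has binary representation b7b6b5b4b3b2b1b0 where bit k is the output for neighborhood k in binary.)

position 9: 111 → 1  (bit 7 = 1)
position 2: 110 → 1  (bit 6 = 1)
position 3: 101 → 1  (bit 5 = 1)
position 6: 100 → 0  (bit 4 = 0)
position 1: 011 → 1  (bit 3 = 1)
position 14: 010 → 0  (bit 2 = 0)
position 0: 001 → 0  (bit 1 = 0)
position 12: 000 → 0  (bit 0 = 0)
bits b7..b0 = 11101000 = 232

232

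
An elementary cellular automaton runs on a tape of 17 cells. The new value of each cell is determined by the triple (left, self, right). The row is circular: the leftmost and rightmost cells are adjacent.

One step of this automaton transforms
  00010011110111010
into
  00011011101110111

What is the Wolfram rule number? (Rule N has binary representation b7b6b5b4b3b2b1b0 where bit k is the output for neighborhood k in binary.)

188

position 7: 111 → 1  (bit 7 = 1)
position 9: 110 → 0  (bit 6 = 0)
position 10: 101 → 1  (bit 5 = 1)
position 4: 100 → 1  (bit 4 = 1)
position 6: 011 → 1  (bit 3 = 1)
position 3: 010 → 1  (bit 2 = 1)
position 2: 001 → 0  (bit 1 = 0)
position 0: 000 → 0  (bit 0 = 0)
bits b7..b0 = 10111100 = 188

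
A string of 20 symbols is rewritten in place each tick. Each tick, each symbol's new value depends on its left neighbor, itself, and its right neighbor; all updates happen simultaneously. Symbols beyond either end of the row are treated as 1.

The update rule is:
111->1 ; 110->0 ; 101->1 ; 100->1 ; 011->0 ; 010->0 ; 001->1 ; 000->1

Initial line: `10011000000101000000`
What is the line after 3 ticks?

01100101101010101111

tick 1: 01100111111010111111
tick 2: 10011011110101011111
tick 3: 01100101101010101111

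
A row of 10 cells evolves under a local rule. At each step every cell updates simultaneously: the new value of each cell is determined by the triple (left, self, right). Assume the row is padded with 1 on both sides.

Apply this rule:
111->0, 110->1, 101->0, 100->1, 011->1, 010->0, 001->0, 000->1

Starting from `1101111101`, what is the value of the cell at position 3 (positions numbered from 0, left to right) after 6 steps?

step 1: 0101000101
step 2: 0000110001
step 3: 1110111101
step 4: 0010100101
step 5: 1000010001
step 6: 1111001101
position 3 holds 1

1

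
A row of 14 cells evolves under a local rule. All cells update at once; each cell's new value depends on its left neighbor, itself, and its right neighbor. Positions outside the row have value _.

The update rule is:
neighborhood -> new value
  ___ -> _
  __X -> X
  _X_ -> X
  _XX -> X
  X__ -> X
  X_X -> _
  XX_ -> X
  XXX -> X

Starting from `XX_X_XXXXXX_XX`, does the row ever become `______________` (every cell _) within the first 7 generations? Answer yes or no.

no

generation 1: XX_X_XXXXXX_XX  (fixed point — unchanged through generation 7)
generation 7 is XX_X_XXXXXX_XX, still not uniform _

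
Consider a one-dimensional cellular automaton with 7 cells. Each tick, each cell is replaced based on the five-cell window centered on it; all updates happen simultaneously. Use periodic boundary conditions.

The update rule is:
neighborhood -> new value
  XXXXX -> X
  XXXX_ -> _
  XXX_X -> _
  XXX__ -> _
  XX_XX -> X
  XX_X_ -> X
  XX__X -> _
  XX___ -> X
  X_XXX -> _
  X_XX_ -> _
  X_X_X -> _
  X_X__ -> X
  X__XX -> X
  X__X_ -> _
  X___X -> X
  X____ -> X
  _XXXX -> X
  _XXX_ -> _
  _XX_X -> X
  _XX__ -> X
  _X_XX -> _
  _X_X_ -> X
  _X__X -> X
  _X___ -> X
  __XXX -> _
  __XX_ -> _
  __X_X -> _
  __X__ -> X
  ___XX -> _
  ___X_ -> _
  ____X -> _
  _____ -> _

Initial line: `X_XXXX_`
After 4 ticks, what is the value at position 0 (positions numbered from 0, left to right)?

tick 1: ___X__X
tick 2: XX_XX_X
tick 3: __X_XX_
tick 4: X____XX
position 0 holds X

X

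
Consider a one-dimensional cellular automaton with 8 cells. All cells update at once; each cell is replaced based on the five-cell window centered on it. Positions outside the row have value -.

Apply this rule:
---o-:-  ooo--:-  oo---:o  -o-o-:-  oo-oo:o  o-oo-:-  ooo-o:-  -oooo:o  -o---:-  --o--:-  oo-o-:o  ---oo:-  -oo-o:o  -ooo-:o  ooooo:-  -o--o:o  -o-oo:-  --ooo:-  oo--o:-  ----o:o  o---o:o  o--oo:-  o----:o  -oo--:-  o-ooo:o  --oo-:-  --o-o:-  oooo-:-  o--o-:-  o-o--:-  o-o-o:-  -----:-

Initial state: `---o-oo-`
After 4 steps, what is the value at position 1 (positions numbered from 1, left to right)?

-o-----o
---o-o--
-o-----o  (repeats step 1; period 2)
step 4: ---o-o--
position 1 holds -

-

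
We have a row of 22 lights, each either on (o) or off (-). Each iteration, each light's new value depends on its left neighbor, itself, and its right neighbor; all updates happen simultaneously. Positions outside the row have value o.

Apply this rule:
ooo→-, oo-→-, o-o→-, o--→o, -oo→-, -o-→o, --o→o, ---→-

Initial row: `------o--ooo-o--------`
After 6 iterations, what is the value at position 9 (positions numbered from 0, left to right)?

o

iteration 1: o----oooo----oo------o
iteration 2: -o--o----o--o--o----o-
iteration 3: -ooooo--ooooooooo--oo-
iteration 4: ------oo---------oo---
iteration 5: o----o--o-------o--o-o
iteration 6: -o--oooooo-----ooooo--
position 9 holds o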